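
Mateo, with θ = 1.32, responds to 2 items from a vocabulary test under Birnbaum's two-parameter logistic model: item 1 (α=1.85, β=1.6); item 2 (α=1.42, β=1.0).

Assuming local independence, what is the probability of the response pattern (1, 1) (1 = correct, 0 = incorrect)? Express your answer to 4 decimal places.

0.2284

P(θ) = 1 / (1 + exp(−α(θ − β)))
P_1 = 1/(1+e^{0.5180}) = 0.3733
P_2 = 1/(1+e^{-0.4544}) = 0.6117
L = P_1 × P_2 = 0.3733 × 0.6117 = 0.22835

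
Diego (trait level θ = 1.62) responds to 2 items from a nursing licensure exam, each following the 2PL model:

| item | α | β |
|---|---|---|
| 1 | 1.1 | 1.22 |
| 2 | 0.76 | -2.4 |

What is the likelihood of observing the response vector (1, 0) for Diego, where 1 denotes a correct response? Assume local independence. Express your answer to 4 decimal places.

0.0274

P(θ) = 1 / (1 + exp(−α(θ − β)))
P_1 = 1/(1+e^{-0.4400}) = 0.6083
P_2 = 1/(1+e^{-3.0552}) = 0.9550
L = P_1 × (1−P_2) = 0.6083 × 0.0450 = 0.02737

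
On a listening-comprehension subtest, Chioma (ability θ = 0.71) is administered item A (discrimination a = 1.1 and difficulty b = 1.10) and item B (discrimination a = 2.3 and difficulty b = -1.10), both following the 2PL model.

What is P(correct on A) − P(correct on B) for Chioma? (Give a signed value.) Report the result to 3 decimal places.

-0.590

P(θ) = 1 / (1 + exp(−a(θ − b)))
P_A = 0.3944
P_B = 0.9847
P_A − P_B = -0.5903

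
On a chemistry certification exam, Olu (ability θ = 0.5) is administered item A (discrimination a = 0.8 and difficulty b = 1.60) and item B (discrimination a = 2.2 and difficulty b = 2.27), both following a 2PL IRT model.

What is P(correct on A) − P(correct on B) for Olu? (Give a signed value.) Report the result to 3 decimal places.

P(θ) = 1 / (1 + exp(−a(θ − b)))
P_A = 0.2932
P_B = 0.0200
P_A − P_B = 0.2732

0.273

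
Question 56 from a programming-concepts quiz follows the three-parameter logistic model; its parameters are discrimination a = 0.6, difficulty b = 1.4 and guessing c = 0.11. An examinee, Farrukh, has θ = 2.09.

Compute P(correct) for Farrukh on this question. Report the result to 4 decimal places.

P(θ) = c + (1 − c) · 1 / (1 + exp(−a(θ − b)))
Exponent: 0.6 × (2.09 − 1.4) = 0.4140
1/(1 + e^{-0.4140}) = 0.6020
P = 0.11 + 0.89 × 0.6020 = 0.6458

0.6458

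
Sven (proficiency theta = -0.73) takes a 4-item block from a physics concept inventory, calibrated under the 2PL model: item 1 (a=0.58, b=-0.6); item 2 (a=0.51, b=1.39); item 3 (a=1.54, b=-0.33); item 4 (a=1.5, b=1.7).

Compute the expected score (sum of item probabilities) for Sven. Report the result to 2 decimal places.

P(theta) = 1 / (1 + exp(−a(theta − b)))
P_1 = 1/(1+e^{0.0754}) = 0.4812
P_2 = 1/(1+e^{1.0812}) = 0.2533
P_3 = 1/(1+e^{0.6160}) = 0.3507
P_4 = 1/(1+e^{3.6450}) = 0.0255
E[score] = 0.4812 + 0.2533 + 0.3507 + 0.0255 = 1.1106

1.11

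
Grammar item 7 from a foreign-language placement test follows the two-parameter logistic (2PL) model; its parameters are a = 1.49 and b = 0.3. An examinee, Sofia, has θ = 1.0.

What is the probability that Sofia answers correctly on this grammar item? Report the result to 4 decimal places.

0.7394

P(θ) = 1 / (1 + exp(−a(θ − b)))
Exponent: 1.49 × (1.0 − 0.3) = 1.0430
1/(1 + e^{-1.0430}) = 0.7394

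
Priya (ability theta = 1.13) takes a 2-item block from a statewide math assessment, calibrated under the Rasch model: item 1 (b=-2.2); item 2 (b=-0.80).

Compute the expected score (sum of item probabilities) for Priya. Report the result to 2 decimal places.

P(theta) = 1 / (1 + exp(−(theta − b)))
P_1 = 1/(1+e^{-3.3300}) = 0.9654
P_2 = 1/(1+e^{-1.9300}) = 0.8732
E[score] = 0.9654 + 0.8732 = 1.8387

1.84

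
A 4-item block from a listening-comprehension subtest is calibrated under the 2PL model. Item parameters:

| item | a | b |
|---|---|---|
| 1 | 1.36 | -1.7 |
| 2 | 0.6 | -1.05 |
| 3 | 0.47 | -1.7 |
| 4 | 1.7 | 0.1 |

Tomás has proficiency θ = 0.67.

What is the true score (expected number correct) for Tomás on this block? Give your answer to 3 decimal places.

P(θ) = 1 / (1 + exp(−a(θ − b)))
P_1 = 1/(1+e^{-3.2232}) = 0.9617
P_2 = 1/(1+e^{-1.0320}) = 0.7373
P_3 = 1/(1+e^{-1.1139}) = 0.7529
P_4 = 1/(1+e^{-0.9690}) = 0.7249
E[score] = 0.9617 + 0.7373 + 0.7529 + 0.7249 = 3.1768

3.177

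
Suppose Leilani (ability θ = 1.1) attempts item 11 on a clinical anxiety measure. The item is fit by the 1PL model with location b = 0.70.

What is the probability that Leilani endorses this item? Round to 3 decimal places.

0.599

P(θ) = 1 / (1 + exp(−(θ − b)))
Exponent: (1.1 − 0.70) = 0.4000
1/(1 + e^{-0.4000}) = 0.5987
P = 0.5987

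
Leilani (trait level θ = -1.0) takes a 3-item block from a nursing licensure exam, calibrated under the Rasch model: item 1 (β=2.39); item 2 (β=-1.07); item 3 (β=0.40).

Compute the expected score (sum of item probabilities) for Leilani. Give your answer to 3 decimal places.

P(θ) = 1 / (1 + exp(−(θ − β)))
P_1 = 1/(1+e^{3.3900}) = 0.0326
P_2 = 1/(1+e^{-0.0700}) = 0.5175
P_3 = 1/(1+e^{1.4000}) = 0.1978
E[score] = 0.0326 + 0.5175 + 0.1978 = 0.7479

0.748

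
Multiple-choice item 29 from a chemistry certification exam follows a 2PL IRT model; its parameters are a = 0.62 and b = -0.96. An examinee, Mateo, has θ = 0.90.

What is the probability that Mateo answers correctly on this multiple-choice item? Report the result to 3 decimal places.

P(θ) = 1 / (1 + exp(−a(θ − b)))
Exponent: 0.62 × (0.90 − (-0.96)) = 1.1532
1/(1 + e^{-1.1532}) = 0.7601

0.760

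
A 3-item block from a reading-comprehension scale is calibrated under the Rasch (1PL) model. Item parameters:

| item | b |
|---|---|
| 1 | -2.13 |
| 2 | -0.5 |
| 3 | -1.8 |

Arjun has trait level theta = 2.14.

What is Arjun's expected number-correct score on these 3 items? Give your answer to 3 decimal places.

2.901

P(theta) = 1 / (1 + exp(−(theta − b)))
P_1 = 1/(1+e^{-4.2700}) = 0.9862
P_2 = 1/(1+e^{-2.6400}) = 0.9334
P_3 = 1/(1+e^{-3.9400}) = 0.9809
E[score] = 0.9862 + 0.9334 + 0.9809 = 2.9005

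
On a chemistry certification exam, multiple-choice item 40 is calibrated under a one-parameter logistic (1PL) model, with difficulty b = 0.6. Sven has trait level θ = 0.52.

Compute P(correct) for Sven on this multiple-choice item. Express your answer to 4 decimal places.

0.4800

P(θ) = 1 / (1 + exp(−(θ − b)))
Exponent: (0.52 − 0.6) = -0.0800
1/(1 + e^{0.0800}) = 0.4800
P = 0.4800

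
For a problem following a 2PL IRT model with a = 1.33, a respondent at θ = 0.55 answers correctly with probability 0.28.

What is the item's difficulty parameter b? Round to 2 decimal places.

P(θ) = 1 / (1 + exp(−a(θ − b)))
logit(0.28) = ln(0.28/0.72) = -0.9445
b = θ − logit/(a) = 0.55 − (-0.9445)/1.3300 = 1.2601

1.26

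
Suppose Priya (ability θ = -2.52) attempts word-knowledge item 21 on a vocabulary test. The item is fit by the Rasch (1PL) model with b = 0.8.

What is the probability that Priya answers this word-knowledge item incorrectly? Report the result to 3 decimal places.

0.965

P(θ) = 1 / (1 + exp(−(θ − b)))
Exponent: (-2.52 − 0.8) = -3.3200
1/(1 + e^{3.3200}) = 0.0349
P = 0.0349
P(incorrect) = 1 − 0.0349 = 0.9651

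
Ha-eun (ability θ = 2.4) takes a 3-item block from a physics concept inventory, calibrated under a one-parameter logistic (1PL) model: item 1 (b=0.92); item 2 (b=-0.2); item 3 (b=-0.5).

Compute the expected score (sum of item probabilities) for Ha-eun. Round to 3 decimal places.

2.693

P(θ) = 1 / (1 + exp(−(θ − b)))
P_1 = 1/(1+e^{-1.4800}) = 0.8146
P_2 = 1/(1+e^{-2.6000}) = 0.9309
P_3 = 1/(1+e^{-2.9000}) = 0.9478
E[score] = 0.8146 + 0.9309 + 0.9478 = 2.6933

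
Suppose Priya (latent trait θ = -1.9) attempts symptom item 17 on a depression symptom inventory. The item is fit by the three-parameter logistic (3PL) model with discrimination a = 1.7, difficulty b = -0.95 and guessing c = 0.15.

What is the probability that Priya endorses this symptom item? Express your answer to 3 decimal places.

P(θ) = c + (1 − c) · 1 / (1 + exp(−a(θ − b)))
Exponent: 1.7 × (-1.9 − (-0.95)) = -1.6150
1/(1 + e^{1.6150}) = 0.1659
P = 0.15 + 0.85 × 0.1659 = 0.2910

0.291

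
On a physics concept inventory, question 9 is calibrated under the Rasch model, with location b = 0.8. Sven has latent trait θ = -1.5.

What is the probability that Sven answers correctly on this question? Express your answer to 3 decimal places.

P(θ) = 1 / (1 + exp(−(θ − b)))
Exponent: (-1.5 − 0.8) = -2.3000
1/(1 + e^{2.3000}) = 0.0911
P = 0.0911

0.091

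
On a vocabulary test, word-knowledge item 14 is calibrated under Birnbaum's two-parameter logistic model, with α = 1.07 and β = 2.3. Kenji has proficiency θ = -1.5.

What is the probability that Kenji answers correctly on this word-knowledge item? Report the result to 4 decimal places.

P(θ) = 1 / (1 + exp(−α(θ − β)))
Exponent: 1.07 × (-1.5 − 2.3) = -4.0660
1/(1 + e^{4.0660}) = 0.0169

0.0169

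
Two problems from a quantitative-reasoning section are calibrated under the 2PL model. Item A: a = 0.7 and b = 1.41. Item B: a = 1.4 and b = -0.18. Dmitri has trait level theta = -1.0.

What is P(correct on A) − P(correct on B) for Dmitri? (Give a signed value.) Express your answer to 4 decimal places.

-0.0847

P(theta) = 1 / (1 + exp(−a(theta − b)))
P_A = 0.1562
P_B = 0.2409
P_A − P_B = -0.0847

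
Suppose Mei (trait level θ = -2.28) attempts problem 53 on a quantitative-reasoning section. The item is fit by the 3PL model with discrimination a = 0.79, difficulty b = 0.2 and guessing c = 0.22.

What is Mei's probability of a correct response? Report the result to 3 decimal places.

P(θ) = c + (1 − c) · 1 / (1 + exp(−a(θ − b)))
Exponent: 0.79 × (-2.28 − 0.2) = -1.9592
1/(1 + e^{1.9592}) = 0.1236
P = 0.22 + 0.78 × 0.1236 = 0.3164

0.316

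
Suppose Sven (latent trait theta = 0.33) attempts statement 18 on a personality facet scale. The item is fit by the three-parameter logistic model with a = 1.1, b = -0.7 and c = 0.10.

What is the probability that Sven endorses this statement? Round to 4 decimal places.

0.7808

P(theta) = c + (1 − c) · 1 / (1 + exp(−a(theta − b)))
Exponent: 1.1 × (0.33 − (-0.7)) = 1.1330
1/(1 + e^{-1.1330}) = 0.7564
P = 0.10 + 0.90 × 0.7564 = 0.7808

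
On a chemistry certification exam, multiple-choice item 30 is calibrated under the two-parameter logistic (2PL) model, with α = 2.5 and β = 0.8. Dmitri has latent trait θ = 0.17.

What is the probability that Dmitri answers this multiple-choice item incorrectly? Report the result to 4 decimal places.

0.8285

P(θ) = 1 / (1 + exp(−α(θ − β)))
Exponent: 2.5 × (0.17 − 0.8) = -1.5750
1/(1 + e^{1.5750}) = 0.1715
P(incorrect) = 1 − 0.1715 = 0.8285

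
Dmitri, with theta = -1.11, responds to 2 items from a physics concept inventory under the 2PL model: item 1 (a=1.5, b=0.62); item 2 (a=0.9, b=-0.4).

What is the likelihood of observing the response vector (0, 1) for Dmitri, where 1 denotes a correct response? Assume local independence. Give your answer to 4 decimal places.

0.3215

P(theta) = 1 / (1 + exp(−a(theta − b)))
P_1 = 1/(1+e^{2.5950}) = 0.0695
P_2 = 1/(1+e^{0.6390}) = 0.3455
L = (1−P_1) × P_2 = 0.9305 × 0.3455 = 0.32148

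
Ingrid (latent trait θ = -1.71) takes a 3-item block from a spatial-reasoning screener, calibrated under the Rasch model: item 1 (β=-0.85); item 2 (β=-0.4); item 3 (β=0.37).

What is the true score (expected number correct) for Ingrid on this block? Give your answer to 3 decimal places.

P(θ) = 1 / (1 + exp(−(θ − β)))
P_1 = 1/(1+e^{0.8600}) = 0.2973
P_2 = 1/(1+e^{1.3100}) = 0.2125
P_3 = 1/(1+e^{2.0800}) = 0.1111
E[score] = 0.2973 + 0.2125 + 0.1111 = 0.6209

0.621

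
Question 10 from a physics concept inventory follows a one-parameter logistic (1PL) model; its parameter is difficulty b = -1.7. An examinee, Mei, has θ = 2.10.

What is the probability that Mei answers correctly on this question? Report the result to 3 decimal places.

P(θ) = 1 / (1 + exp(−(θ − b)))
Exponent: (2.10 − (-1.7)) = 3.8000
1/(1 + e^{-3.8000}) = 0.9781
P = 0.9781

0.978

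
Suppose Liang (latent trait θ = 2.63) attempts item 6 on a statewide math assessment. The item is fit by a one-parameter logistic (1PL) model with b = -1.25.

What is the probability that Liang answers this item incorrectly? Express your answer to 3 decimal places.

P(θ) = 1 / (1 + exp(−(θ − b)))
Exponent: (2.63 − (-1.25)) = 3.8800
1/(1 + e^{-3.8800}) = 0.9798
P = 0.9798
P(incorrect) = 1 − 0.9798 = 0.0202

0.020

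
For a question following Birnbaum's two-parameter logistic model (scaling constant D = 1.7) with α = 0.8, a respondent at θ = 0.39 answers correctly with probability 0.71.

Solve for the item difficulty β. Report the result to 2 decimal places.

P(θ) = 1 / (1 + exp(−D·α(θ − β)))
logit(0.71) = ln(0.71/0.29) = 0.8954
β = θ − logit/(1.7·α) = 0.39 − 0.8954/1.3600 = -0.2684

-0.27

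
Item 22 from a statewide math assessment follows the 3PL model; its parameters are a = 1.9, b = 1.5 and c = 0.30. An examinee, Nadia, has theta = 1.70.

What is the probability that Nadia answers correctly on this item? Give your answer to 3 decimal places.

P(theta) = c + (1 − c) · 1 / (1 + exp(−a(theta − b)))
Exponent: 1.9 × (1.70 − 1.5) = 0.3800
1/(1 + e^{-0.3800}) = 0.5939
P = 0.30 + 0.70 × 0.5939 = 0.7157

0.716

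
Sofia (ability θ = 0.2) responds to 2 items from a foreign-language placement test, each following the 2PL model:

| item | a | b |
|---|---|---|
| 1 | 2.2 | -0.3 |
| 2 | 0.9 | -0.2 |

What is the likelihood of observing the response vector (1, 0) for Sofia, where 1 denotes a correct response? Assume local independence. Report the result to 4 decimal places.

0.3083

P(θ) = 1 / (1 + exp(−a(θ − b)))
P_1 = 1/(1+e^{-1.1000}) = 0.7503
P_2 = 1/(1+e^{-0.3600}) = 0.5890
L = P_1 × (1−P_2) = 0.7503 × 0.4110 = 0.30833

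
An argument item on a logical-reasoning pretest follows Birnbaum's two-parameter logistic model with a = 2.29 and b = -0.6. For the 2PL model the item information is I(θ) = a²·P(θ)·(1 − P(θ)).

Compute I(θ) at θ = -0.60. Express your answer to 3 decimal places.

1.311

P = 1/(1+e^{0.0000}) = 0.5000
P(1−P) = 0.5000 × 0.5000 = 0.2500
I = a² × P(1−P) = 2.29² × 0.2500 = 1.31103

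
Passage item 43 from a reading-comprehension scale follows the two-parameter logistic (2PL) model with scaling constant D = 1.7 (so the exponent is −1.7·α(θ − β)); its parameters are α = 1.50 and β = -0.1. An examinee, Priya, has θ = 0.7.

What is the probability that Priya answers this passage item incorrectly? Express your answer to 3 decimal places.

P(θ) = 1 / (1 + exp(−D·α(θ − β)))
Exponent: 1.7 × 1.50 × (0.7 − (-0.1)) = 2.0400
1/(1 + e^{-2.0400}) = 0.8849
P = 0.8849
P(incorrect) = 1 − 0.8849 = 0.1151

0.115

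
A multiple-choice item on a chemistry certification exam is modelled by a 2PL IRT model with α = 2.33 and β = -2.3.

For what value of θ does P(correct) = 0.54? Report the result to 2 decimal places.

P(θ) = 1 / (1 + exp(−α(θ − β)))
logit = ln(0.5400/0.4600) = 0.1603
θ = β + logit/(α) = -2.3 + 0.1603/2.3300 = -2.2312

-2.23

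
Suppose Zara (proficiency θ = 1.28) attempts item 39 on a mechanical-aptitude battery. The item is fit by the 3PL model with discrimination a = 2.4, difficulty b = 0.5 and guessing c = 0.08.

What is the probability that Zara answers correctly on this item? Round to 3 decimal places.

0.877

P(θ) = c + (1 − c) · 1 / (1 + exp(−a(θ − b)))
Exponent: 2.4 × (1.28 − 0.5) = 1.8720
1/(1 + e^{-1.8720}) = 0.8667
P = 0.08 + 0.92 × 0.8667 = 0.8774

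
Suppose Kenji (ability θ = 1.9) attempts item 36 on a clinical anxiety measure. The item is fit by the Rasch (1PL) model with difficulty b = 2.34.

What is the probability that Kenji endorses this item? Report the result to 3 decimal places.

0.392

P(θ) = 1 / (1 + exp(−(θ − b)))
Exponent: (1.9 − 2.34) = -0.4400
1/(1 + e^{0.4400}) = 0.3917
P = 0.3917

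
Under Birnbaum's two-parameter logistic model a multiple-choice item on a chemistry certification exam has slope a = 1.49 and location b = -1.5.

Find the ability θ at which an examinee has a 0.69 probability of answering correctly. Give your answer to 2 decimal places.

-0.96

P(θ) = 1 / (1 + exp(−a(θ − b)))
logit = ln(0.6900/0.3100) = 0.8001
θ = b + logit/(a) = -1.5 + 0.8001/1.4900 = -0.9630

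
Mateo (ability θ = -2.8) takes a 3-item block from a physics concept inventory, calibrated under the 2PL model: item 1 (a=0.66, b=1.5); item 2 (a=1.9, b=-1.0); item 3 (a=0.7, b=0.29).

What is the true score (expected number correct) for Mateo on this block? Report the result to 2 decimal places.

0.19

P(θ) = 1 / (1 + exp(−a(θ − b)))
P_1 = 1/(1+e^{2.8380}) = 0.0553
P_2 = 1/(1+e^{3.4200}) = 0.0317
P_3 = 1/(1+e^{2.1630}) = 0.1031
E[score] = 0.0553 + 0.0317 + 0.1031 = 0.1901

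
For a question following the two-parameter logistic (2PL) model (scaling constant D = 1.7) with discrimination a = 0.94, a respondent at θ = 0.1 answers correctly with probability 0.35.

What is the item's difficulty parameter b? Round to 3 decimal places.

P(θ) = 1 / (1 + exp(−D·a(θ − b)))
logit(0.35) = ln(0.35/0.65) = -0.6190
b = θ − logit/(1.7·a) = 0.1 − (-0.6190)/1.5980 = 0.4874

0.487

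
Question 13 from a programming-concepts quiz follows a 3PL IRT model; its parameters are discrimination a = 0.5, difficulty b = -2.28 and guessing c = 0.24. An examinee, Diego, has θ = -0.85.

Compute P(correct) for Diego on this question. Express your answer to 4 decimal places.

0.7503

P(θ) = c + (1 − c) · 1 / (1 + exp(−a(θ − b)))
Exponent: 0.5 × (-0.85 − (-2.28)) = 0.7150
1/(1 + e^{-0.7150}) = 0.6715
P = 0.24 + 0.76 × 0.6715 = 0.7503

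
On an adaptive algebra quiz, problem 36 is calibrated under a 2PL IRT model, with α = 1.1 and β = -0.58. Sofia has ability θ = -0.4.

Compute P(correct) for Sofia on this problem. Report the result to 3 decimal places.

0.549

P(θ) = 1 / (1 + exp(−α(θ − β)))
Exponent: 1.1 × (-0.4 − (-0.58)) = 0.1980
1/(1 + e^{-0.1980}) = 0.5493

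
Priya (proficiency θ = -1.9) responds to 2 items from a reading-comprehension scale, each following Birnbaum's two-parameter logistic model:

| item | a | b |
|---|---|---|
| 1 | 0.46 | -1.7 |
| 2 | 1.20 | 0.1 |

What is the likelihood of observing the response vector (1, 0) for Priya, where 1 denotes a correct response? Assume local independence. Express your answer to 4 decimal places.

0.4373

P(θ) = 1 / (1 + exp(−a(θ − b)))
P_1 = 1/(1+e^{0.0920}) = 0.4770
P_2 = 1/(1+e^{2.4000}) = 0.0832
L = P_1 × (1−P_2) = 0.4770 × 0.9168 = 0.43734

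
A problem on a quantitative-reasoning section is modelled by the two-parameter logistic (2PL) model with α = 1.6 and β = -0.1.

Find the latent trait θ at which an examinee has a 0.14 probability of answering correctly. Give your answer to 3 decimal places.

-1.235

P(θ) = 1 / (1 + exp(−α(θ − β)))
logit = ln(0.1400/0.8600) = -1.8153
θ = β + logit/(α) = -0.1 + (-1.8153)/1.6000 = -1.2346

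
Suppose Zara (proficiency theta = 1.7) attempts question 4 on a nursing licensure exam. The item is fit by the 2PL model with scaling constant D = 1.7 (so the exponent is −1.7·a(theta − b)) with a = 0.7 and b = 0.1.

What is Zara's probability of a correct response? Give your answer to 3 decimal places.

0.870

P(theta) = 1 / (1 + exp(−D·a(theta − b)))
Exponent: 1.7 × 0.7 × (1.7 − 0.1) = 1.9040
1/(1 + e^{-1.9040}) = 0.8703
P = 0.8703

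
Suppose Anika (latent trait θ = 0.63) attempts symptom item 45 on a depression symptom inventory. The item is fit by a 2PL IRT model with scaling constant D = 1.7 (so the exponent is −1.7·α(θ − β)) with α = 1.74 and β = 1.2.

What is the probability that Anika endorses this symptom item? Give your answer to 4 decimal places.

P(θ) = 1 / (1 + exp(−D·α(θ − β)))
Exponent: 1.7 × 1.74 × (0.63 − 1.2) = -1.6861
1/(1 + e^{1.6861}) = 0.1563
P = 0.1563

0.1563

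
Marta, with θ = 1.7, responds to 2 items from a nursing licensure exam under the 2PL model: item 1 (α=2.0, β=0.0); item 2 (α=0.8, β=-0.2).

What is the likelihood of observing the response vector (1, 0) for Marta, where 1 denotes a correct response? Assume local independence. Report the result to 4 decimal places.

0.1737

P(θ) = 1 / (1 + exp(−α(θ − β)))
P_1 = 1/(1+e^{-3.4000}) = 0.9677
P_2 = 1/(1+e^{-1.5200}) = 0.8205
L = P_1 × (1−P_2) = 0.9677 × 0.1795 = 0.17367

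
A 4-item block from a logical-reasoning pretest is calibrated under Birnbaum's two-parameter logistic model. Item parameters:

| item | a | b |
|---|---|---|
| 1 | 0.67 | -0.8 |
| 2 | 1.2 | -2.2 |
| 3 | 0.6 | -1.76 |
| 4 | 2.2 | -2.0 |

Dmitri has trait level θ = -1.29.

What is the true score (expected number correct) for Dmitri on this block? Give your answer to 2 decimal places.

2.56

P(θ) = 1 / (1 + exp(−a(θ − b)))
P_1 = 1/(1+e^{0.3283}) = 0.4187
P_2 = 1/(1+e^{-1.0920}) = 0.7488
P_3 = 1/(1+e^{-0.2820}) = 0.5700
P_4 = 1/(1+e^{-1.5620}) = 0.8266
E[score] = 0.4187 + 0.7488 + 0.5700 + 0.8266 = 2.5641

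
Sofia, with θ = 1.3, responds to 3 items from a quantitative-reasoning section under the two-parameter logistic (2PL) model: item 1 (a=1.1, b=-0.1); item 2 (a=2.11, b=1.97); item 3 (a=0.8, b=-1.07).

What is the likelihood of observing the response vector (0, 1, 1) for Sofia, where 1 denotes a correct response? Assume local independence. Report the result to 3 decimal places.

0.030

P(θ) = 1 / (1 + exp(−a(θ − b)))
P_1 = 1/(1+e^{-1.5400}) = 0.8235
P_2 = 1/(1+e^{1.4137}) = 0.1957
P_3 = 1/(1+e^{-1.8960}) = 0.8694
L = (1−P_1) × P_2 × P_3 = 0.1765 × 0.1957 × 0.8694 = 0.03003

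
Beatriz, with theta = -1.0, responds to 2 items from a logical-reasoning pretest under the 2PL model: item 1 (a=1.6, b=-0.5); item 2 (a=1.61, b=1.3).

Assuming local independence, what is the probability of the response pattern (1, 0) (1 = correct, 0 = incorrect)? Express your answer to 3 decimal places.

P(theta) = 1 / (1 + exp(−a(theta − b)))
P_1 = 1/(1+e^{0.8000}) = 0.3100
P_2 = 1/(1+e^{3.7030}) = 0.0241
L = P_1 × (1−P_2) = 0.3100 × 0.9759 = 0.30257

0.303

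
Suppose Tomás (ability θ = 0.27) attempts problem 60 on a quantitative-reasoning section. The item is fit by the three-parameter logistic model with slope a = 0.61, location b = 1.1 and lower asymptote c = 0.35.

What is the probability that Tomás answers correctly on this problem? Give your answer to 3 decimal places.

0.594

P(θ) = c + (1 − c) · 1 / (1 + exp(−a(θ − b)))
Exponent: 0.61 × (0.27 − 1.1) = -0.5063
1/(1 + e^{0.5063}) = 0.3761
P = 0.35 + 0.65 × 0.3761 = 0.5944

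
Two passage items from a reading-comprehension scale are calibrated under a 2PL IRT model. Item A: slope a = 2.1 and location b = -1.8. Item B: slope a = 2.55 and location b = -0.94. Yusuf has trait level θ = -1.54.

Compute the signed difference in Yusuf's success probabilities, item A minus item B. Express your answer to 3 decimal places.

0.455

P(θ) = 1 / (1 + exp(−a(θ − b)))
P_A = 0.6332
P_B = 0.1780
P_A − P_B = 0.4552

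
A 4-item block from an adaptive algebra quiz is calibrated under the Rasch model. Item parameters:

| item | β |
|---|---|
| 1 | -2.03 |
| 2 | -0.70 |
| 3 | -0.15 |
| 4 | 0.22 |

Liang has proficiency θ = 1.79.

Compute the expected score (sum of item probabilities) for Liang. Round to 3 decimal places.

P(θ) = 1 / (1 + exp(−(θ − β)))
P_1 = 1/(1+e^{-3.8200}) = 0.9785
P_2 = 1/(1+e^{-2.4900}) = 0.9234
P_3 = 1/(1+e^{-1.9400}) = 0.8744
P_4 = 1/(1+e^{-1.5700}) = 0.8278
E[score] = 0.9785 + 0.9234 + 0.8744 + 0.8278 = 3.6041

3.604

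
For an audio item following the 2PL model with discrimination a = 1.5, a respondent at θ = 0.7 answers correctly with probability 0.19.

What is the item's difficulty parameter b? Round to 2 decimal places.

P(θ) = 1 / (1 + exp(−a(θ − b)))
logit(0.19) = ln(0.19/0.81) = -1.4500
b = θ − logit/(a) = 0.7 − (-1.4500)/1.5000 = 1.6667

1.67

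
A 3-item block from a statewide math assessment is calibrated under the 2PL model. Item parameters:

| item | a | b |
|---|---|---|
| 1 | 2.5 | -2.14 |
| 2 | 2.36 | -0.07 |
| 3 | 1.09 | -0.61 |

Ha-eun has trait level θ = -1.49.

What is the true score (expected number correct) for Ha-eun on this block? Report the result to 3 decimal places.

P(θ) = 1 / (1 + exp(−a(θ − b)))
P_1 = 1/(1+e^{-1.6250}) = 0.8355
P_2 = 1/(1+e^{3.3512}) = 0.0339
P_3 = 1/(1+e^{0.9592}) = 0.2770
E[score] = 0.8355 + 0.0339 + 0.2770 = 1.1464

1.146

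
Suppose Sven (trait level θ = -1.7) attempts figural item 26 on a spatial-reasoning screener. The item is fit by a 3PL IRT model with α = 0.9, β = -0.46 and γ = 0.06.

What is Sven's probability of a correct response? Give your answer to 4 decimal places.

P(θ) = γ + (1 − γ) · 1 / (1 + exp(−α(θ − β)))
Exponent: 0.9 × (-1.7 − (-0.46)) = -1.1160
1/(1 + e^{1.1160}) = 0.2468
P = 0.06 + 0.94 × 0.2468 = 0.2919

0.2919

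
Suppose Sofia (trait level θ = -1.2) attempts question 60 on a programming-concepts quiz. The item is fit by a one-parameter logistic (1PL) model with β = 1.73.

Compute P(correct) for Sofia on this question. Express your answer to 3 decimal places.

P(θ) = 1 / (1 + exp(−(θ − β)))
Exponent: (-1.2 − 1.73) = -2.9300
1/(1 + e^{2.9300}) = 0.0507
P = 0.0507

0.051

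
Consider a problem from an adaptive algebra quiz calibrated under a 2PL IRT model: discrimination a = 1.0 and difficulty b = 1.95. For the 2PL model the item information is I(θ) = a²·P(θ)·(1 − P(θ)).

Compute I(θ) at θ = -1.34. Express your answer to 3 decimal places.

0.035

P = 1/(1+e^{3.2900}) = 0.0359
P(1−P) = 0.0359 × 0.9641 = 0.0346
I = a² × P(1−P) = 1.0² × 0.0346 = 0.03463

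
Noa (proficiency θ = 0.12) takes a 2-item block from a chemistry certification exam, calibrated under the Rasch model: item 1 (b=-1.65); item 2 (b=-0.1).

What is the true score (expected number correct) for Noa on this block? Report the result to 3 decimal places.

P(θ) = 1 / (1 + exp(−(θ − b)))
P_1 = 1/(1+e^{-1.7700}) = 0.8545
P_2 = 1/(1+e^{-0.2200}) = 0.5548
E[score] = 0.8545 + 0.5548 = 1.4092

1.409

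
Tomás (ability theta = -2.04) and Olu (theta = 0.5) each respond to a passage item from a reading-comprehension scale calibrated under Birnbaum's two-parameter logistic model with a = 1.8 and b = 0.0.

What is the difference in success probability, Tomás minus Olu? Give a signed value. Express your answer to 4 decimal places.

P(theta) = 1 / (1 + exp(−a(theta − b)))
P(Tomás) = 0.0248  [exponent -3.6720]
P(Olu) = 0.7109  [exponent 0.9000]
Difference = 0.0248 − 0.7109 = -0.6862

-0.6862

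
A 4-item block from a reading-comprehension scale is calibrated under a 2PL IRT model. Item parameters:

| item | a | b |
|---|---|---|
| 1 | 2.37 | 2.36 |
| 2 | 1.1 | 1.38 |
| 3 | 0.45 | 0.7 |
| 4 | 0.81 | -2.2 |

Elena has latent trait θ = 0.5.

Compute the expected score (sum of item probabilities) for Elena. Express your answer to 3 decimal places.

1.664

P(θ) = 1 / (1 + exp(−a(θ − b)))
P_1 = 1/(1+e^{4.4082}) = 0.0120
P_2 = 1/(1+e^{0.9680}) = 0.2753
P_3 = 1/(1+e^{0.0900}) = 0.4775
P_4 = 1/(1+e^{-2.1870}) = 0.8991
E[score] = 0.0120 + 0.2753 + 0.4775 + 0.8991 = 1.6639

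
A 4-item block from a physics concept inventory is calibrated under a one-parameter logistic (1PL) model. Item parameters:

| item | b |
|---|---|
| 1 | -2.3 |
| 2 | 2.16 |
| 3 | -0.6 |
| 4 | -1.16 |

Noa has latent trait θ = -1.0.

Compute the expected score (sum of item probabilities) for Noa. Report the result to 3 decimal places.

1.768

P(θ) = 1 / (1 + exp(−(θ − b)))
P_1 = 1/(1+e^{-1.3000}) = 0.7858
P_2 = 1/(1+e^{3.1600}) = 0.0407
P_3 = 1/(1+e^{0.4000}) = 0.4013
P_4 = 1/(1+e^{-0.1600}) = 0.5399
E[score] = 0.7858 + 0.0407 + 0.4013 + 0.5399 = 1.7678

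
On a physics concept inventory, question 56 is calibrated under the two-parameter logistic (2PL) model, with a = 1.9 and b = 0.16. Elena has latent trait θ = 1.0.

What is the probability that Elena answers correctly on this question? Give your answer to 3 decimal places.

P(θ) = 1 / (1 + exp(−a(θ − b)))
Exponent: 1.9 × (1.0 − 0.16) = 1.5960
1/(1 + e^{-1.5960}) = 0.8315

0.831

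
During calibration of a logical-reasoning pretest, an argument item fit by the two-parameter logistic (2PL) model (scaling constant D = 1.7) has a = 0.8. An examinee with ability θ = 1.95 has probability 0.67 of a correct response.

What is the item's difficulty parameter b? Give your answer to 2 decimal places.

P(θ) = 1 / (1 + exp(−D·a(θ − b)))
logit(0.67) = ln(0.67/0.33) = 0.7082
b = θ − logit/(1.7·a) = 1.95 − 0.7082/1.3600 = 1.4293

1.43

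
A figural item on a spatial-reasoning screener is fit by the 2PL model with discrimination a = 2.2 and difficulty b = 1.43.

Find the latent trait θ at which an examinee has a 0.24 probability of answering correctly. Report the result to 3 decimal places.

P(θ) = 1 / (1 + exp(−a(θ − b)))
logit = ln(0.2400/0.7600) = -1.1527
θ = b + logit/(a) = 1.43 + (-1.1527)/2.2000 = 0.9061

0.906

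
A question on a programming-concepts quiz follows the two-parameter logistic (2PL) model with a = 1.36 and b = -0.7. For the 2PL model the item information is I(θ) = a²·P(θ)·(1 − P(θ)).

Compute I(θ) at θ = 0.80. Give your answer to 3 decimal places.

P = 1/(1+e^{-2.0400}) = 0.8849
P(1−P) = 0.8849 × 0.1151 = 0.1018
I = a² × P(1−P) = 1.36² × 0.1018 = 0.18834

0.188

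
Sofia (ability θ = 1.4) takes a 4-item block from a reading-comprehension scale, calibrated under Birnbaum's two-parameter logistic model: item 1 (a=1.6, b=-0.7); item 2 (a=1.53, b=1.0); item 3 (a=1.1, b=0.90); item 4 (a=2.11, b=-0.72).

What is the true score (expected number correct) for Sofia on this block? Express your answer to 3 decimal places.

P(θ) = 1 / (1 + exp(−a(θ − b)))
P_1 = 1/(1+e^{-3.3600}) = 0.9664
P_2 = 1/(1+e^{-0.6120}) = 0.6484
P_3 = 1/(1+e^{-0.5500}) = 0.6341
P_4 = 1/(1+e^{-4.4732}) = 0.9887
E[score] = 0.9664 + 0.6484 + 0.6341 + 0.9887 = 3.2377

3.238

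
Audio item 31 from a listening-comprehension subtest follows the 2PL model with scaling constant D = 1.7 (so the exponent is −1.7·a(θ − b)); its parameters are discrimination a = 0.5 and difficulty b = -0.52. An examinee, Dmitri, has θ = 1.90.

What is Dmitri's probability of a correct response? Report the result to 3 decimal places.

P(θ) = 1 / (1 + exp(−D·a(θ − b)))
Exponent: 1.7 × 0.5 × (1.90 − (-0.52)) = 2.0570
1/(1 + e^{-2.0570}) = 0.8867
P = 0.8867

0.887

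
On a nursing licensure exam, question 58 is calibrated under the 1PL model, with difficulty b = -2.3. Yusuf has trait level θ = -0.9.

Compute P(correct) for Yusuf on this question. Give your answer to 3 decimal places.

0.802

P(θ) = 1 / (1 + exp(−(θ − b)))
Exponent: (-0.9 − (-2.3)) = 1.4000
1/(1 + e^{-1.4000}) = 0.8022
P = 0.8022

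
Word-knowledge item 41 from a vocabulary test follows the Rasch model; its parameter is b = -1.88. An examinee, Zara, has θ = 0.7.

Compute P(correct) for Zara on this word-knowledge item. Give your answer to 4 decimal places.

P(θ) = 1 / (1 + exp(−(θ − b)))
Exponent: (0.7 − (-1.88)) = 2.5800
1/(1 + e^{-2.5800}) = 0.9296
P = 0.9296

0.9296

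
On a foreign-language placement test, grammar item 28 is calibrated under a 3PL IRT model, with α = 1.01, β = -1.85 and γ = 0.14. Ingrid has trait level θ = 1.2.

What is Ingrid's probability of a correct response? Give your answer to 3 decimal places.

P(θ) = γ + (1 − γ) · 1 / (1 + exp(−α(θ − β)))
Exponent: 1.01 × (1.2 − (-1.85)) = 3.0805
1/(1 + e^{-3.0805}) = 0.9561
P = 0.14 + 0.86 × 0.9561 = 0.9622

0.962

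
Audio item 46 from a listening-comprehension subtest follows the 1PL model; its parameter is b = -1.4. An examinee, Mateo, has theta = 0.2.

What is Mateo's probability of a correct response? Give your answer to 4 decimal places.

0.8320

P(theta) = 1 / (1 + exp(−(theta − b)))
Exponent: (0.2 − (-1.4)) = 1.6000
1/(1 + e^{-1.6000}) = 0.8320
P = 0.8320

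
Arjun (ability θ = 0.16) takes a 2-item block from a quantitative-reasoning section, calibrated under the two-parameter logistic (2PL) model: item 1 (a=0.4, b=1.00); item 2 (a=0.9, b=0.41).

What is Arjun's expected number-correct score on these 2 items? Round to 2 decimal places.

0.86

P(θ) = 1 / (1 + exp(−a(θ − b)))
P_1 = 1/(1+e^{0.3360}) = 0.4168
P_2 = 1/(1+e^{0.2250}) = 0.4440
E[score] = 0.4168 + 0.4440 = 0.8608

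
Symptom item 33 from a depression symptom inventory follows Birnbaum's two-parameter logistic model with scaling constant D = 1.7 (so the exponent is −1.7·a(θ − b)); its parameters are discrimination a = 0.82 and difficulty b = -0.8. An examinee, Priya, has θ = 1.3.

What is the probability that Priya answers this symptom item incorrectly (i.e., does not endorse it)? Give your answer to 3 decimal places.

P(θ) = 1 / (1 + exp(−D·a(θ − b)))
Exponent: 1.7 × 0.82 × (1.3 − (-0.8)) = 2.9274
1/(1 + e^{-2.9274}) = 0.9492
P = 0.9492
P(incorrect) = 1 − 0.9492 = 0.0508

0.051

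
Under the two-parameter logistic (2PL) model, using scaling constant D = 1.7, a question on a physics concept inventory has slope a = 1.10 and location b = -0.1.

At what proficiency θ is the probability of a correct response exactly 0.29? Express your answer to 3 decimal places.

P(θ) = 1 / (1 + exp(−D·a(θ − b)))
logit = ln(0.2900/0.7100) = -0.8954
θ = b + logit/(1.7·a) = -0.1 + (-0.8954)/1.8700 = -0.5788

-0.579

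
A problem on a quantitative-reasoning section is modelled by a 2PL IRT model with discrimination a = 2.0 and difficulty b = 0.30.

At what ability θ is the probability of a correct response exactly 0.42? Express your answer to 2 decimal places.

P(θ) = 1 / (1 + exp(−a(θ − b)))
logit = ln(0.4200/0.5800) = -0.3228
θ = b + logit/(a) = 0.30 + (-0.3228)/2.0000 = 0.1386

0.14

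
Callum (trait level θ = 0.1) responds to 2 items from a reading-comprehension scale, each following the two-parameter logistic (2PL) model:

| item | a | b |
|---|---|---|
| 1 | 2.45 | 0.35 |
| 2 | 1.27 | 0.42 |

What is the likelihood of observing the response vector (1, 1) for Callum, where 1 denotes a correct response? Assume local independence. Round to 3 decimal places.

0.141

P(θ) = 1 / (1 + exp(−a(θ − b)))
P_1 = 1/(1+e^{0.6125}) = 0.3515
P_2 = 1/(1+e^{0.4064}) = 0.3998
L = P_1 × P_2 = 0.3515 × 0.3998 = 0.14052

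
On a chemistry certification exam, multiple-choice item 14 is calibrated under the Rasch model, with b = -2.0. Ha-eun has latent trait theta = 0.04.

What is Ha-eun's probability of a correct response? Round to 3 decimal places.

P(theta) = 1 / (1 + exp(−(theta − b)))
Exponent: (0.04 − (-2.0)) = 2.0400
1/(1 + e^{-2.0400}) = 0.8849
P = 0.8849

0.885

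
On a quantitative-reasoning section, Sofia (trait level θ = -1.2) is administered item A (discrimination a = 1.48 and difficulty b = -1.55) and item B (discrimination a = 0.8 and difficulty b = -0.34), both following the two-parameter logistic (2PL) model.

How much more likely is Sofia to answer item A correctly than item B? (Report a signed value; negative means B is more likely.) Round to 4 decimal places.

P(θ) = 1 / (1 + exp(−a(θ − b)))
P_A = 0.6267
P_B = 0.3345
P_A − P_B = 0.2922

0.2922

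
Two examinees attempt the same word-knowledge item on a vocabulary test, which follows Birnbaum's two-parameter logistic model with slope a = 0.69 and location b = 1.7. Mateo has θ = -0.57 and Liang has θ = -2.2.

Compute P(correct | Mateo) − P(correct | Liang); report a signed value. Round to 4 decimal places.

P(θ) = 1 / (1 + exp(−a(θ − b)))
P(Mateo) = 0.1727  [exponent -1.5663]
P(Liang) = 0.0635  [exponent -2.6910]
Difference = 0.1727 − 0.0635 = 0.1092

0.1092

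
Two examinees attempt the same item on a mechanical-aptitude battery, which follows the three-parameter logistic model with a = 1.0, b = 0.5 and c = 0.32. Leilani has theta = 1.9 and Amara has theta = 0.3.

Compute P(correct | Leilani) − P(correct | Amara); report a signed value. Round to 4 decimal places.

P(theta) = c + (1 − c) · 1 / (1 + exp(−a(theta − b)))
P(Leilani) = 0.8655  [exponent 1.4000]
P(Amara) = 0.6261  [exponent -0.2000]
Difference = 0.8655 − 0.6261 = 0.2394

0.2394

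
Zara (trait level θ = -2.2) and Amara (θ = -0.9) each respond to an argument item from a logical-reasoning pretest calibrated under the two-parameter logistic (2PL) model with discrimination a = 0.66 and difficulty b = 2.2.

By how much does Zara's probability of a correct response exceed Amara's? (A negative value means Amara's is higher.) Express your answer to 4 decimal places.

-0.0625

P(θ) = 1 / (1 + exp(−a(θ − b)))
P(Zara) = 0.0520  [exponent -2.9040]
P(Amara) = 0.1145  [exponent -2.0460]
Difference = 0.0520 − 0.1145 = -0.0625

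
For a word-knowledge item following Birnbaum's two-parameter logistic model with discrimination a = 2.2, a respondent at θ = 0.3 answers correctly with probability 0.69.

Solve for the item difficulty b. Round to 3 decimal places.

-0.064

P(θ) = 1 / (1 + exp(−a(θ − b)))
logit(0.69) = ln(0.69/0.31) = 0.8001
b = θ − logit/(a) = 0.3 − 0.8001/2.2000 = -0.0637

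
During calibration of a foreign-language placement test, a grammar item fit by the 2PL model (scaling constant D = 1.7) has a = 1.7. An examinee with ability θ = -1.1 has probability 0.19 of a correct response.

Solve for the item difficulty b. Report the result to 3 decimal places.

-0.598

P(θ) = 1 / (1 + exp(−D·a(θ − b)))
logit(0.19) = ln(0.19/0.81) = -1.4500
b = θ − logit/(1.7·a) = -1.1 − (-1.4500)/2.8900 = -0.5983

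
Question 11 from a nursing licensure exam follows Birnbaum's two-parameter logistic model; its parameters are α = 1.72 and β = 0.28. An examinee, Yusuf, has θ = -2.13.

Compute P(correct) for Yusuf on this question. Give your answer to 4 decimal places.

P(θ) = 1 / (1 + exp(−α(θ − β)))
Exponent: 1.72 × (-2.13 − 0.28) = -4.1452
1/(1 + e^{4.1452}) = 0.0156

0.0156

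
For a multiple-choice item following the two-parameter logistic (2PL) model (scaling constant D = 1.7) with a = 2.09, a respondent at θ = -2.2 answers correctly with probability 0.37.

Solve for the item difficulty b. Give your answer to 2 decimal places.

-2.05

P(θ) = 1 / (1 + exp(−D·a(θ − b)))
logit(0.37) = ln(0.37/0.63) = -0.5322
b = θ − logit/(1.7·a) = -2.2 − (-0.5322)/3.5530 = -2.0502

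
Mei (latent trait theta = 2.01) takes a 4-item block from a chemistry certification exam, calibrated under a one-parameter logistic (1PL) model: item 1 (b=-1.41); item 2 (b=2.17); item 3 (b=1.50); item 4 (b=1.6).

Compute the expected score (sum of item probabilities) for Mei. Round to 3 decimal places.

2.654

P(theta) = 1 / (1 + exp(−(theta − b)))
P_1 = 1/(1+e^{-3.4200}) = 0.9683
P_2 = 1/(1+e^{0.1600}) = 0.4601
P_3 = 1/(1+e^{-0.5100}) = 0.6248
P_4 = 1/(1+e^{-0.4100}) = 0.6011
E[score] = 0.9683 + 0.4601 + 0.6248 + 0.6011 = 2.6543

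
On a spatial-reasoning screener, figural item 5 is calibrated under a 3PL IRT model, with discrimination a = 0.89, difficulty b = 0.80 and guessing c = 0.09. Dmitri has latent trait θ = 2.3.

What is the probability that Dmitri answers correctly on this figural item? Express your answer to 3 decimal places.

P(θ) = c + (1 − c) · 1 / (1 + exp(−a(θ − b)))
Exponent: 0.89 × (2.3 − 0.80) = 1.3350
1/(1 + e^{-1.3350}) = 0.7917
P = 0.09 + 0.91 × 0.7917 = 0.8104

0.810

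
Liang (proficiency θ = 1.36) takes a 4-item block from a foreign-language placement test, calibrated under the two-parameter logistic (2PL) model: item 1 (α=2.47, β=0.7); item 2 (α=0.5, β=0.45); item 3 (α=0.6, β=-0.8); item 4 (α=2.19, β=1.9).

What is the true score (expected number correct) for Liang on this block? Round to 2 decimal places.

P(θ) = 1 / (1 + exp(−α(θ − β)))
P_1 = 1/(1+e^{-1.6302}) = 0.8362
P_2 = 1/(1+e^{-0.4550}) = 0.6118
P_3 = 1/(1+e^{-1.2960}) = 0.7852
P_4 = 1/(1+e^{1.1826}) = 0.2346
E[score] = 0.8362 + 0.6118 + 0.7852 + 0.2346 = 2.4678

2.47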